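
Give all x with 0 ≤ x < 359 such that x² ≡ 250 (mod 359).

Since 359 ≡ 3 (mod 4), a square root of 250 is 250^((359+1)/4) = 250^90 mod 359.
Repeated squaring: 250^2≡34, 250^4≡79, 250^8≡138, 250^16≡17, 250^32≡289, 250^64≡233 (mod 359).
250^90 = 250^(64+16+8+2) ≡ 300 (mod 359).
Check: 300² = 90000 ≡ 250 (mod 359). The two roots are 59 and 300.

59, 300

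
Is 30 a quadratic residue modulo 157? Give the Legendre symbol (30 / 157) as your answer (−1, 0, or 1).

Euler's criterion: (30/157) ≡ 30^78 (mod 157).
30^2 ≡ 115 (mod 157)
30^4 ≡ 37 (mod 157)
30^8 ≡ 113 (mod 157)
30^16 ≡ 52 (mod 157)
30^32 ≡ 35 (mod 157)
30^64 ≡ 126 (mod 157)
30^78 = 30^(64+8+4+2) ≡ 1 (mod 157).
Result is 1, so (30/157) = 1.

1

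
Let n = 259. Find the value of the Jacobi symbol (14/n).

Pull out 2: since 259 ≡ 3 (mod 8), (2/259) = -1.
Reciprocity: 7 ≡ 3 and 259 ≡ 3 (mod 4), so (7/259) = −(259/7).
Reduce top mod 7: now compute (0/7).
Top reduces to 0: gcd > 1, so the symbol is 0.

0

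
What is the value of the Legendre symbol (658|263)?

1

First reduce: 658 ≡ 132 (mod 263).
Pull out 2^2: since 263 ≡ 7 (mod 8), (2/263) = +1, so (2/263)^2 = +1.
Reciprocity: 33 ≡ 1 and 263 ≡ 3 (mod 4), so (33/263) = +(263/33).
Reduce top mod 33: now compute (32/33).
Pull out 2^5: since 33 ≡ 1 (mod 8), (2/33) = +1, so (2/33)^5 = +1.
Reached (1/33) = 1. Collecting the sign flips along the way, the symbol is +1.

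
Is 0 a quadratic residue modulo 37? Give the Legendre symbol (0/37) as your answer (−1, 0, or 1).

Top reduces to 0: gcd > 1, so the symbol is 0.

0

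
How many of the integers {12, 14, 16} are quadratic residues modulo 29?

(12/29) = -1 → non-residue.
(14/29) = -1 → non-residue.
(16/29) = +1 → QR.
Total quadratic residues among the 3: 1.

1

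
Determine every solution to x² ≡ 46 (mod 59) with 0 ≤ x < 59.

20, 39

Since 59 ≡ 3 (mod 4), a square root of 46 is 46^((59+1)/4) = 46^15 mod 59.
Repeated squaring: 46^2≡51, 46^4≡5, 46^8≡25 (mod 59).
46^15 = 46^(8+4+2+1) ≡ 20 (mod 59).
Check: 20² = 400 ≡ 46 (mod 59). The two roots are 20 and 39.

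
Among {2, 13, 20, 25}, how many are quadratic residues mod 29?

3

(2/29) = -1 → non-residue.
(13/29) = +1 → QR.
(20/29) = +1 → QR.
(25/29) = +1 → QR.
Total quadratic residues among the 4: 3.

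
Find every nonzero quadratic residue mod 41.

1 2 4 5 8 9 10 16 18 20 21 23 25 31 32 33 36 37 39 40

Square k = 1,…,20 (k and 41−k give the same square):
1²=1, 2²=4, 3²=9, 4²=16, 5²=25, 6²=36, 7²≡8, 8²≡23, 9²≡40, 10²≡18, 11²≡39, 12²≡21, 13²≡5, 14²≡32, 15²≡20, 16²≡10, 17²≡2, 18²≡37, 19²≡33, 20²≡31 (mod 41).
So the quadratic residues mod 41 are {1, 2, 4, 5, 8, 9, 10, 16, 18, 20, 21, 23, 25, 31, 32, 33, 36, 37, 39, 40}.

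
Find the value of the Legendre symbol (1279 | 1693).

Reciprocity: 1279 ≡ 3 and 1693 ≡ 1 (mod 4), so (1279/1693) = +(1693/1279).
Reduce top mod 1279: now compute (414/1279).
Pull out 2: since 1279 ≡ 7 (mod 8), (2/1279) = +1.
Reciprocity: 207 ≡ 3 and 1279 ≡ 3 (mod 4), so (207/1279) = −(1279/207).
Reduce top mod 207: now compute (37/207).
Reciprocity: 37 ≡ 1 and 207 ≡ 3 (mod 4), so (37/207) = +(207/37).
Reduce top mod 37: now compute (22/37).
Pull out 2: since 37 ≡ 5 (mod 8), (2/37) = -1.
Reciprocity: 11 ≡ 3 and 37 ≡ 1 (mod 4), so (11/37) = +(37/11).
Reduce top mod 11: now compute (4/11).
Pull out 2^2: since 11 ≡ 3 (mod 8), (2/11) = -1, so (2/11)^2 = +1.
Reached (1/11) = 1. Collecting the sign flips along the way, the symbol is +1.

1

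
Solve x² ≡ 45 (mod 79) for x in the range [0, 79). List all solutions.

Since 79 ≡ 3 (mod 4), a square root of 45 is 45^((79+1)/4) = 45^20 mod 79.
Repeated squaring: 45^2≡50, 45^4≡51, 45^8≡73, 45^16≡36 (mod 79).
45^20 = 45^(16+4) ≡ 19 (mod 79).
Check: 19² = 361 ≡ 45 (mod 79). The two roots are 19 and 60.

19, 60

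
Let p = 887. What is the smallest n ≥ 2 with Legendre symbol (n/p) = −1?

(2/887) = +1, so 2 is a residue.
(3/887) = +1, so 3 is a residue.
(4/887) = +1, so 4 is a residue.
(5/887) = −1, so 5 is the smallest positive non-residue mod 887.

5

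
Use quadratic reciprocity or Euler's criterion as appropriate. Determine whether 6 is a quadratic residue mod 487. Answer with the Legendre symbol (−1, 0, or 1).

-1

Pull out 2: since 487 ≡ 7 (mod 8), (2/487) = +1.
Reciprocity: 3 ≡ 3 and 487 ≡ 3 (mod 4), so (3/487) = −(487/3).
Reduce top mod 3: now compute (1/3).
Reached (1/3) = 1. Collecting the sign flips along the way, the symbol is -1.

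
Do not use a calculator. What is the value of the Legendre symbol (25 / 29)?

1

Euler's criterion: (25/29) ≡ 25^14 (mod 29).
25^2 ≡ 16 (mod 29)
25^4 ≡ 24 (mod 29)
25^8 ≡ 25 (mod 29)
25^14 = 25^(8+4+2) ≡ 1 (mod 29).
Result is 1, so (25/29) = 1.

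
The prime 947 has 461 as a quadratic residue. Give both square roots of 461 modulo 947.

322, 625

Since 947 ≡ 3 (mod 4), a square root of 461 is 461^((947+1)/4) = 461^237 mod 947.
Repeated squaring: 461^2≡393, 461^4≡88, 461^8≡168, 461^16≡761, 461^32≡504, 461^64≡220, 461^128≡103 (mod 947).
461^237 = 461^(128+64+32+8+4+1) ≡ 625 (mod 947).
Check: 625² = 390625 ≡ 461 (mod 947). The two roots are 322 and 625.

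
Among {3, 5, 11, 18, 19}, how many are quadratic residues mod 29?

1

(3/29) = -1 → non-residue.
(5/29) = +1 → QR.
(11/29) = -1 → non-residue.
(18/29) = -1 → non-residue.
(19/29) = -1 → non-residue.
Total quadratic residues among the 5: 1.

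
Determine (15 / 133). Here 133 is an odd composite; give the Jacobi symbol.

Reciprocity: 15 ≡ 3 and 133 ≡ 1 (mod 4), so (15/133) = +(133/15).
Reduce top mod 15: now compute (13/15).
Reciprocity: 13 ≡ 1 and 15 ≡ 3 (mod 4), so (13/15) = +(15/13).
Reduce top mod 13: now compute (2/13).
Pull out 2: since 13 ≡ 5 (mod 8), (2/13) = -1.
Reached (1/13) = 1. Collecting the sign flips along the way, the symbol is -1.

-1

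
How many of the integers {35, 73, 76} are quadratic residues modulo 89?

(35/89) = -1 → non-residue.
(73/89) = +1 → QR.
(76/89) = -1 → non-residue.
Total quadratic residues among the 3: 1.

1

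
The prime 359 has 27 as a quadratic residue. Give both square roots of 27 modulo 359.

Since 359 ≡ 3 (mod 4), a square root of 27 is 27^((359+1)/4) = 27^90 mod 359.
Repeated squaring: 27^2≡11, 27^4≡121, 27^8≡281, 27^16≡340, 27^32≡2, 27^64≡4 (mod 359).
27^90 = 27^(64+16+8+2) ≡ 229 (mod 359).
Check: 229² = 52441 ≡ 27 (mod 359). The two roots are 130 and 229.

130, 229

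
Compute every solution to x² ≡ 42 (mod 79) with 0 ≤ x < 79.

Since 79 ≡ 3 (mod 4), a square root of 42 is 42^((79+1)/4) = 42^20 mod 79.
Repeated squaring: 42^2≡26, 42^4≡44, 42^8≡40, 42^16≡20 (mod 79).
42^20 = 42^(16+4) ≡ 11 (mod 79).
Check: 11² = 121 ≡ 42 (mod 79). The two roots are 11 and 68.

11, 68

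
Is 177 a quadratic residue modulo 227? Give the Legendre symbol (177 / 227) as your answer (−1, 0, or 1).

1

Euler's criterion: (177/227) ≡ 177^113 (mod 227).
177^2 ≡ 3 (mod 227)
177^4 ≡ 9 (mod 227)
177^8 ≡ 81 (mod 227)
177^16 ≡ 205 (mod 227)
177^32 ≡ 30 (mod 227)
177^64 ≡ 219 (mod 227)
177^113 = 177^(64+32+16+1) ≡ 1 (mod 227).
Result is 1, so (177/227) = 1.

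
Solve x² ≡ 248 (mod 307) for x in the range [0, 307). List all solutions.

Since 307 ≡ 3 (mod 4), a square root of 248 is 248^((307+1)/4) = 248^77 mod 307.
Repeated squaring: 248^2≡104, 248^4≡71, 248^8≡129, 248^16≡63, 248^32≡285, 248^64≡177 (mod 307).
248^77 = 248^(64+8+4+1) ≡ 255 (mod 307).
Check: 255² = 65025 ≡ 248 (mod 307). The two roots are 52 and 255.

52, 255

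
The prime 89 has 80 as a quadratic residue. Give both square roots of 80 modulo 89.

89 ≡ 1 (mod 4), so we find a root by search.
Trying successive values, 13² = 169 ≡ 80 (mod 89). The other root is 89 − 13 = 76.

13, 76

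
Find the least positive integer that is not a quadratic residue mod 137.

(2/137) = +1, so 2 is a residue.
(3/137) = −1, so 3 is the smallest positive non-residue mod 137.

3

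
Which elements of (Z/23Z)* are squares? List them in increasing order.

1, 2, 3, 4, 6, 8, 9, 12, 13, 16, 18

Square k = 1,…,11 (k and 23−k give the same square):
1²=1, 2²=4, 3²=9, 4²=16, 5²≡2, 6²≡13, 7²≡3, 8²≡18, 9²≡12, 10²≡8, 11²≡6 (mod 23).
So the quadratic residues mod 23 are {1, 2, 3, 4, 6, 8, 9, 12, 13, 16, 18}.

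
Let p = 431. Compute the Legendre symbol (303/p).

Euler's criterion: (303/431) ≡ 303^215 (mod 431).
303^2 ≡ 6 (mod 431)
303^4 ≡ 36 (mod 431)
303^8 ≡ 3 (mod 431)
303^16 ≡ 9 (mod 431)
303^32 ≡ 81 (mod 431)
303^64 ≡ 96 (mod 431)
303^128 ≡ 165 (mod 431)
303^215 = 303^(128+64+16+4+2+1) ≡ 430 (mod 431).
Result is 430 ≡ −1, so (303/431) = −1.

-1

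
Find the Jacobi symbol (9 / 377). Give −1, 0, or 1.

1

Reciprocity: 9 ≡ 1 and 377 ≡ 1 (mod 4), so (9/377) = +(377/9).
Reduce top mod 9: now compute (8/9).
Pull out 2^3: since 9 ≡ 1 (mod 8), (2/9) = +1, so (2/9)^3 = +1.
Reached (1/9) = 1. Collecting the sign flips along the way, the symbol is +1.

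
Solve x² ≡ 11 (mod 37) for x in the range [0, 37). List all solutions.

14, 23

37 ≡ 1 (mod 4), so we find a root by search.
Trying successive values, 14² = 196 ≡ 11 (mod 37). The other root is 37 − 14 = 23.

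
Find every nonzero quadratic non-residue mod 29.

Square k = 1,…,14 (k and 29−k give the same square):
1²=1, 2²=4, 3²=9, 4²=16, 5²=25, 6²≡7, 7²≡20, 8²≡6, 9²≡23, 10²≡13, 11²≡5, 12²≡28, 13²≡24, 14²≡22 (mod 29).
The residues are {1, 4, 5, 6, 7, 9, 13, 16, 20, 22, 23, 24, 25, 28}; the non-residues are the remaining 14 nonzero classes.

2 3 8 10 11 12 14 15 17 18 19 21 26 27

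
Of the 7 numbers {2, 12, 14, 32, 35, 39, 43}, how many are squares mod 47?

(2/47) = +1 → QR.
(12/47) = +1 → QR.
(14/47) = +1 → QR.
(32/47) = +1 → QR.
(35/47) = -1 → non-residue.
(39/47) = -1 → non-residue.
(43/47) = -1 → non-residue.
Total quadratic residues among the 7: 4.

4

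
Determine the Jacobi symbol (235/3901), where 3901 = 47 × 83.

0

Reciprocity: 235 ≡ 3 and 3901 ≡ 1 (mod 4), so (235/3901) = +(3901/235).
Reduce top mod 235: now compute (141/235).
Reciprocity: 141 ≡ 1 and 235 ≡ 3 (mod 4), so (141/235) = +(235/141).
Reduce top mod 141: now compute (94/141).
Pull out 2: since 141 ≡ 5 (mod 8), (2/141) = -1.
Reciprocity: 47 ≡ 3 and 141 ≡ 1 (mod 4), so (47/141) = +(141/47).
Reduce top mod 47: now compute (0/47).
Top reduces to 0: gcd > 1, so the symbol is 0.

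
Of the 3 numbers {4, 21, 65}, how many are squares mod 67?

(4/67) = +1 → QR.
(21/67) = +1 → QR.
(65/67) = +1 → QR.
Total quadratic residues among the 3: 3.

3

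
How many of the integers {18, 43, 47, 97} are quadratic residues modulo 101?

(18/101) = -1 → non-residue.
(43/101) = +1 → QR.
(47/101) = +1 → QR.
(97/101) = +1 → QR.
Total quadratic residues among the 4: 3.

3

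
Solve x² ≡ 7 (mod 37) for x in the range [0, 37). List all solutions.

9, 28

37 ≡ 1 (mod 4), so we find a root by search.
Trying successive values, 9² = 81 ≡ 7 (mod 37). The other root is 37 − 9 = 28.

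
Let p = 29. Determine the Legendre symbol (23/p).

1

Euler's criterion: (23/29) ≡ 23^14 (mod 29).
23^2 ≡ 7 (mod 29)
23^4 ≡ 20 (mod 29)
23^8 ≡ 23 (mod 29)
23^14 = 23^(8+4+2) ≡ 1 (mod 29).
Result is 1, so (23/29) = 1.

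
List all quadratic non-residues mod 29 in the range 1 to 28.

2, 3, 8, 10, 11, 12, 14, 15, 17, 18, 19, 21, 26, 27

Square k = 1,…,14 (k and 29−k give the same square):
1²=1, 2²=4, 3²=9, 4²=16, 5²=25, 6²≡7, 7²≡20, 8²≡6, 9²≡23, 10²≡13, 11²≡5, 12²≡28, 13²≡24, 14²≡22 (mod 29).
The residues are {1, 4, 5, 6, 7, 9, 13, 16, 20, 22, 23, 24, 25, 28}; the non-residues are the remaining 14 nonzero classes.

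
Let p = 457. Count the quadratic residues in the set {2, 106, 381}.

(2/457) = +1 → QR.
(106/457) = -1 → non-residue.
(381/457) = +1 → QR.
Total quadratic residues among the 3: 2.

2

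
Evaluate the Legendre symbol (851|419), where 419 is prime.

Euler's criterion: (851/419) ≡ 13^209 (mod 419).
13^2 ≡ 169 (mod 419)
13^4 ≡ 69 (mod 419)
13^8 ≡ 152 (mod 419)
13^16 ≡ 59 (mod 419)
13^32 ≡ 129 (mod 419)
13^64 ≡ 300 (mod 419)
13^128 ≡ 334 (mod 419)
13^209 = 13^(128+64+16+1) ≡ 1 (mod 419).
Result is 1, so (851/419) = 1.

1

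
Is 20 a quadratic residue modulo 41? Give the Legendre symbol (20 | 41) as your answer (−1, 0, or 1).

1

Pull out 2^2: since 41 ≡ 1 (mod 8), (2/41) = +1, so (2/41)^2 = +1.
Reciprocity: 5 ≡ 1 and 41 ≡ 1 (mod 4), so (5/41) = +(41/5).
Reduce top mod 5: now compute (1/5).
Reached (1/5) = 1. Collecting the sign flips along the way, the symbol is +1.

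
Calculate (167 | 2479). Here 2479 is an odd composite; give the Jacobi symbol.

Reciprocity: 167 ≡ 3 and 2479 ≡ 3 (mod 4), so (167/2479) = −(2479/167).
Reduce top mod 167: now compute (141/167).
Reciprocity: 141 ≡ 1 and 167 ≡ 3 (mod 4), so (141/167) = +(167/141).
Reduce top mod 141: now compute (26/141).
Pull out 2: since 141 ≡ 5 (mod 8), (2/141) = -1.
Reciprocity: 13 ≡ 1 and 141 ≡ 1 (mod 4), so (13/141) = +(141/13).
Reduce top mod 13: now compute (11/13).
Reciprocity: 11 ≡ 3 and 13 ≡ 1 (mod 4), so (11/13) = +(13/11).
Reduce top mod 11: now compute (2/11).
Pull out 2: since 11 ≡ 3 (mod 8), (2/11) = -1.
Reached (1/11) = 1. Collecting the sign flips along the way, the symbol is -1.

-1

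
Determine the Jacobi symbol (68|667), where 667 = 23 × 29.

Pull out 2^2: since 667 ≡ 3 (mod 8), (2/667) = -1, so (2/667)^2 = +1.
Reciprocity: 17 ≡ 1 and 667 ≡ 3 (mod 4), so (17/667) = +(667/17).
Reduce top mod 17: now compute (4/17).
Pull out 2^2: since 17 ≡ 1 (mod 8), (2/17) = +1, so (2/17)^2 = +1.
Reached (1/17) = 1. Collecting the sign flips along the way, the symbol is +1.

1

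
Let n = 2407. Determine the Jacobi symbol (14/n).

1

Pull out 2: since 2407 ≡ 7 (mod 8), (2/2407) = +1.
Reciprocity: 7 ≡ 3 and 2407 ≡ 3 (mod 4), so (7/2407) = −(2407/7).
Reduce top mod 7: now compute (6/7).
Pull out 2: since 7 ≡ 7 (mod 8), (2/7) = +1.
Reciprocity: 3 ≡ 3 and 7 ≡ 3 (mod 4), so (3/7) = −(7/3).
Reduce top mod 3: now compute (1/3).
Reached (1/3) = 1. Collecting the sign flips along the way, the symbol is +1.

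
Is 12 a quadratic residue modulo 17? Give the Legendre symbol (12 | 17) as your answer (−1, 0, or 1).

Pull out 2^2: since 17 ≡ 1 (mod 8), (2/17) = +1, so (2/17)^2 = +1.
Reciprocity: 3 ≡ 3 and 17 ≡ 1 (mod 4), so (3/17) = +(17/3).
Reduce top mod 3: now compute (2/3).
Pull out 2: since 3 ≡ 3 (mod 8), (2/3) = -1.
Reached (1/3) = 1. Collecting the sign flips along the way, the symbol is -1.

-1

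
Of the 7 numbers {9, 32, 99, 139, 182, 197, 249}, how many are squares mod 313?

6

(9/313) = +1 → QR.
(32/313) = +1 → QR.
(99/313) = +1 → QR.
(139/313) = +1 → QR.
(182/313) = -1 → non-residue.
(197/313) = +1 → QR.
(249/313) = +1 → QR.
Total quadratic residues among the 7: 6.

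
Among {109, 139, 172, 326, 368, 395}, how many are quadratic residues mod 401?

2

(109/401) = +1 → QR.
(139/401) = -1 → non-residue.
(172/401) = +1 → QR.
(326/401) = -1 → non-residue.
(368/401) = -1 → non-residue.
(395/401) = -1 → non-residue.
Total quadratic residues among the 6: 2.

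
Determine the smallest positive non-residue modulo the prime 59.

2

(2/59) = −1, so 2 is the smallest positive non-residue mod 59.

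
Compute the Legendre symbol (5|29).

Euler's criterion: (5/29) ≡ 5^14 (mod 29).
5^2 ≡ 25 (mod 29)
5^4 ≡ 16 (mod 29)
5^8 ≡ 24 (mod 29)
5^14 = 5^(8+4+2) ≡ 1 (mod 29).
Result is 1, so (5/29) = 1.

1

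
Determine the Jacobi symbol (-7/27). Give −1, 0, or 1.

First reduce: -7 ≡ 20 (mod 27).
Pull out 2^2: since 27 ≡ 3 (mod 8), (2/27) = -1, so (2/27)^2 = +1.
Reciprocity: 5 ≡ 1 and 27 ≡ 3 (mod 4), so (5/27) = +(27/5).
Reduce top mod 5: now compute (2/5).
Pull out 2: since 5 ≡ 5 (mod 8), (2/5) = -1.
Reached (1/5) = 1. Collecting the sign flips along the way, the symbol is -1.

-1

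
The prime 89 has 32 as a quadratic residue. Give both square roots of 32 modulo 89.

89 ≡ 1 (mod 4), so we find a root by search.
Trying successive values, 11² = 121 ≡ 32 (mod 89). The other root is 89 − 11 = 78.

11, 78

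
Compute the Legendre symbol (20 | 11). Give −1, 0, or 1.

First reduce: 20 ≡ 9 (mod 11).
Reciprocity: 9 ≡ 1 and 11 ≡ 3 (mod 4), so (9/11) = +(11/9).
Reduce top mod 9: now compute (2/9).
Pull out 2: since 9 ≡ 1 (mod 8), (2/9) = +1.
Reached (1/9) = 1. Collecting the sign flips along the way, the symbol is +1.

1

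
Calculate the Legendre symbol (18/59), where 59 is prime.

Euler's criterion: (18/59) ≡ 18^29 (mod 59).
18^2 ≡ 29 (mod 59)
18^4 ≡ 15 (mod 59)
18^8 ≡ 48 (mod 59)
18^16 ≡ 3 (mod 59)
18^29 = 18^(16+8+4+1) ≡ 58 (mod 59).
Result is 58 ≡ −1, so (18/59) = −1.

-1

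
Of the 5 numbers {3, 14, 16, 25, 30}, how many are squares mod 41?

(3/41) = -1 → non-residue.
(14/41) = -1 → non-residue.
(16/41) = +1 → QR.
(25/41) = +1 → QR.
(30/41) = -1 → non-residue.
Total quadratic residues among the 5: 2.

2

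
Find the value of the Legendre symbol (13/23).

1

Reciprocity: 13 ≡ 1 and 23 ≡ 3 (mod 4), so (13/23) = +(23/13).
Reduce top mod 13: now compute (10/13).
Pull out 2: since 13 ≡ 5 (mod 8), (2/13) = -1.
Reciprocity: 5 ≡ 1 and 13 ≡ 1 (mod 4), so (5/13) = +(13/5).
Reduce top mod 5: now compute (3/5).
Reciprocity: 3 ≡ 3 and 5 ≡ 1 (mod 4), so (3/5) = +(5/3).
Reduce top mod 3: now compute (2/3).
Pull out 2: since 3 ≡ 3 (mod 8), (2/3) = -1.
Reached (1/3) = 1. Collecting the sign flips along the way, the symbol is +1.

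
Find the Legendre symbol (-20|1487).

First reduce: -20 ≡ 1467 (mod 1487).
Reciprocity: 1467 ≡ 3 and 1487 ≡ 3 (mod 4), so (1467/1487) = −(1487/1467).
Reduce top mod 1467: now compute (20/1467).
Pull out 2^2: since 1467 ≡ 3 (mod 8), (2/1467) = -1, so (2/1467)^2 = +1.
Reciprocity: 5 ≡ 1 and 1467 ≡ 3 (mod 4), so (5/1467) = +(1467/5).
Reduce top mod 5: now compute (2/5).
Pull out 2: since 5 ≡ 5 (mod 8), (2/5) = -1.
Reached (1/5) = 1. Collecting the sign flips along the way, the symbol is +1.

1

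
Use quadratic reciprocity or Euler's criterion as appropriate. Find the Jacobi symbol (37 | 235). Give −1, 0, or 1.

-1

Reciprocity: 37 ≡ 1 and 235 ≡ 3 (mod 4), so (37/235) = +(235/37).
Reduce top mod 37: now compute (13/37).
Reciprocity: 13 ≡ 1 and 37 ≡ 1 (mod 4), so (13/37) = +(37/13).
Reduce top mod 13: now compute (11/13).
Reciprocity: 11 ≡ 3 and 13 ≡ 1 (mod 4), so (11/13) = +(13/11).
Reduce top mod 11: now compute (2/11).
Pull out 2: since 11 ≡ 3 (mod 8), (2/11) = -1.
Reached (1/11) = 1. Collecting the sign flips along the way, the symbol is -1.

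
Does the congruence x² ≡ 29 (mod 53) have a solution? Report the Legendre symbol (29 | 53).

Reciprocity: 29 ≡ 1 and 53 ≡ 1 (mod 4), so (29/53) = +(53/29).
Reduce top mod 29: now compute (24/29).
Pull out 2^3: since 29 ≡ 5 (mod 8), (2/29) = -1, so (2/29)^3 = -1.
Reciprocity: 3 ≡ 3 and 29 ≡ 1 (mod 4), so (3/29) = +(29/3).
Reduce top mod 3: now compute (2/3).
Pull out 2: since 3 ≡ 3 (mod 8), (2/3) = -1.
Reached (1/3) = 1. Collecting the sign flips along the way, the symbol is +1.

1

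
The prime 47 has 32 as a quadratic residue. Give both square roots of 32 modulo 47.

Since 47 ≡ 3 (mod 4), a square root of 32 is 32^((47+1)/4) = 32^12 mod 47.
Repeated squaring: 32^2≡37, 32^4≡6, 32^8≡36 (mod 47).
32^12 = 32^(8+4) ≡ 28 (mod 47).
Check: 28² = 784 ≡ 32 (mod 47). The two roots are 19 and 28.

19, 28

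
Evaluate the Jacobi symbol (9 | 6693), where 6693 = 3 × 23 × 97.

0

Reciprocity: 9 ≡ 1 and 6693 ≡ 1 (mod 4), so (9/6693) = +(6693/9).
Reduce top mod 9: now compute (6/9).
Pull out 2: since 9 ≡ 1 (mod 8), (2/9) = +1.
Reciprocity: 3 ≡ 3 and 9 ≡ 1 (mod 4), so (3/9) = +(9/3).
Reduce top mod 3: now compute (0/3).
Top reduces to 0: gcd > 1, so the symbol is 0.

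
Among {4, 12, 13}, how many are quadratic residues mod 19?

1

(4/19) = +1 → QR.
(12/19) = -1 → non-residue.
(13/19) = -1 → non-residue.
Total quadratic residues among the 3: 1.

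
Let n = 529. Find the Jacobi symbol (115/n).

Reciprocity: 115 ≡ 3 and 529 ≡ 1 (mod 4), so (115/529) = +(529/115).
Reduce top mod 115: now compute (69/115).
Reciprocity: 69 ≡ 1 and 115 ≡ 3 (mod 4), so (69/115) = +(115/69).
Reduce top mod 69: now compute (46/69).
Pull out 2: since 69 ≡ 5 (mod 8), (2/69) = -1.
Reciprocity: 23 ≡ 3 and 69 ≡ 1 (mod 4), so (23/69) = +(69/23).
Reduce top mod 23: now compute (0/23).
Top reduces to 0: gcd > 1, so the symbol is 0.

0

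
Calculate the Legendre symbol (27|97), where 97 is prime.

Euler's criterion: (27/97) ≡ 27^48 (mod 97).
27^2 ≡ 50 (mod 97)
27^4 ≡ 75 (mod 97)
27^8 ≡ 96 (mod 97)
27^16 ≡ 1 (mod 97)
27^32 ≡ 1 (mod 97)
27^48 = 27^(32+16) ≡ 1 (mod 97).
Result is 1, so (27/97) = 1.

1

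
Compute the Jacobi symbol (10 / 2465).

Pull out 2: since 2465 ≡ 1 (mod 8), (2/2465) = +1.
Reciprocity: 5 ≡ 1 and 2465 ≡ 1 (mod 4), so (5/2465) = +(2465/5).
Reduce top mod 5: now compute (0/5).
Top reduces to 0: gcd > 1, so the symbol is 0.

0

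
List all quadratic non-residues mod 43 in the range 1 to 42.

2,3,5,7,8,12,18,19,20,22,26,27,28,29,30,32,33,34,37,39,42

Square k = 1,…,21 (k and 43−k give the same square):
1²=1, 2²=4, 3²=9, 4²=16, 5²=25, 6²=36, 7²≡6, 8²≡21, 9²≡38, 10²≡14, 11²≡35, 12²≡15, 13²≡40, 14²≡24, 15²≡10, 16²≡41, 17²≡31, 18²≡23, 19²≡17, 20²≡13, 21²≡11 (mod 43).
The residues are {1, 4, 6, 9, 10, 11, 13, 14, 15, 16, 17, 21, 23, 24, 25, 31, 35, 36, 38, 40, 41}; the non-residues are the remaining 21 nonzero classes.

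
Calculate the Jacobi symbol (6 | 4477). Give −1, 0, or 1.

-1

Pull out 2: since 4477 ≡ 5 (mod 8), (2/4477) = -1.
Reciprocity: 3 ≡ 3 and 4477 ≡ 1 (mod 4), so (3/4477) = +(4477/3).
Reduce top mod 3: now compute (1/3).
Reached (1/3) = 1. Collecting the sign flips along the way, the symbol is -1.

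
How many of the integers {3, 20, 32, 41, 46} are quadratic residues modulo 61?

4

(3/61) = +1 → QR.
(20/61) = +1 → QR.
(32/61) = -1 → non-residue.
(41/61) = +1 → QR.
(46/61) = +1 → QR.
Total quadratic residues among the 5: 4.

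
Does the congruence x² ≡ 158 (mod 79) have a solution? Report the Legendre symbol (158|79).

0

First reduce: 158 ≡ 0 (mod 79).
Top reduces to 0: gcd > 1, so the symbol is 0.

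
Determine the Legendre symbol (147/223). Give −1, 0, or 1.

Reciprocity: 147 ≡ 3 and 223 ≡ 3 (mod 4), so (147/223) = −(223/147).
Reduce top mod 147: now compute (76/147).
Pull out 2^2: since 147 ≡ 3 (mod 8), (2/147) = -1, so (2/147)^2 = +1.
Reciprocity: 19 ≡ 3 and 147 ≡ 3 (mod 4), so (19/147) = −(147/19).
Reduce top mod 19: now compute (14/19).
Pull out 2: since 19 ≡ 3 (mod 8), (2/19) = -1.
Reciprocity: 7 ≡ 3 and 19 ≡ 3 (mod 4), so (7/19) = −(19/7).
Reduce top mod 7: now compute (5/7).
Reciprocity: 5 ≡ 1 and 7 ≡ 3 (mod 4), so (5/7) = +(7/5).
Reduce top mod 5: now compute (2/5).
Pull out 2: since 5 ≡ 5 (mod 8), (2/5) = -1.
Reached (1/5) = 1. Collecting the sign flips along the way, the symbol is -1.

-1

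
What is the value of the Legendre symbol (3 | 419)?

1

Euler's criterion: (3/419) ≡ 3^209 (mod 419).
3^2 ≡ 9 (mod 419)
3^4 ≡ 81 (mod 419)
3^8 ≡ 276 (mod 419)
3^16 ≡ 337 (mod 419)
3^32 ≡ 20 (mod 419)
3^64 ≡ 400 (mod 419)
3^128 ≡ 361 (mod 419)
3^209 = 3^(128+64+16+1) ≡ 1 (mod 419).
Result is 1, so (3/419) = 1.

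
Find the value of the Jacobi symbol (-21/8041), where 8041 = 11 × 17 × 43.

-1

First reduce: -21 ≡ 8020 (mod 8041).
Pull out 2^2: since 8041 ≡ 1 (mod 8), (2/8041) = +1, so (2/8041)^2 = +1.
Reciprocity: 2005 ≡ 1 and 8041 ≡ 1 (mod 4), so (2005/8041) = +(8041/2005).
Reduce top mod 2005: now compute (21/2005).
Reciprocity: 21 ≡ 1 and 2005 ≡ 1 (mod 4), so (21/2005) = +(2005/21).
Reduce top mod 21: now compute (10/21).
Pull out 2: since 21 ≡ 5 (mod 8), (2/21) = -1.
Reciprocity: 5 ≡ 1 and 21 ≡ 1 (mod 4), so (5/21) = +(21/5).
Reduce top mod 5: now compute (1/5).
Reached (1/5) = 1. Collecting the sign flips along the way, the symbol is -1.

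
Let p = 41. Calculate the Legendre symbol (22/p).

Pull out 2: since 41 ≡ 1 (mod 8), (2/41) = +1.
Reciprocity: 11 ≡ 3 and 41 ≡ 1 (mod 4), so (11/41) = +(41/11).
Reduce top mod 11: now compute (8/11).
Pull out 2^3: since 11 ≡ 3 (mod 8), (2/11) = -1, so (2/11)^3 = -1.
Reached (1/11) = 1. Collecting the sign flips along the way, the symbol is -1.

-1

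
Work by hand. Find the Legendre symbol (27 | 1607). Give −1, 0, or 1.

Reciprocity: 27 ≡ 3 and 1607 ≡ 3 (mod 4), so (27/1607) = −(1607/27).
Reduce top mod 27: now compute (14/27).
Pull out 2: since 27 ≡ 3 (mod 8), (2/27) = -1.
Reciprocity: 7 ≡ 3 and 27 ≡ 3 (mod 4), so (7/27) = −(27/7).
Reduce top mod 7: now compute (6/7).
Pull out 2: since 7 ≡ 7 (mod 8), (2/7) = +1.
Reciprocity: 3 ≡ 3 and 7 ≡ 3 (mod 4), so (3/7) = −(7/3).
Reduce top mod 3: now compute (1/3).
Reached (1/3) = 1. Collecting the sign flips along the way, the symbol is +1.

1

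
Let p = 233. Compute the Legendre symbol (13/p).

Reciprocity: 13 ≡ 1 and 233 ≡ 1 (mod 4), so (13/233) = +(233/13).
Reduce top mod 13: now compute (12/13).
Pull out 2^2: since 13 ≡ 5 (mod 8), (2/13) = -1, so (2/13)^2 = +1.
Reciprocity: 3 ≡ 3 and 13 ≡ 1 (mod 4), so (3/13) = +(13/3).
Reduce top mod 3: now compute (1/3).
Reached (1/3) = 1. Collecting the sign flips along the way, the symbol is +1.

1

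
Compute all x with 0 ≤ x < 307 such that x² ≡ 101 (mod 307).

Since 307 ≡ 3 (mod 4), a square root of 101 is 101^((307+1)/4) = 101^77 mod 307.
Repeated squaring: 101^2≡70, 101^4≡295, 101^8≡144, 101^16≡167, 101^32≡259, 101^64≡155 (mod 307).
101^77 = 101^(64+8+4+1) ≡ 79 (mod 307).
Check: 79² = 6241 ≡ 101 (mod 307). The two roots are 79 and 228.

79, 228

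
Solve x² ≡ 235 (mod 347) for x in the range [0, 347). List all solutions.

Since 347 ≡ 3 (mod 4), a square root of 235 is 235^((347+1)/4) = 235^87 mod 347.
Repeated squaring: 235^2≡52, 235^4≡275, 235^8≡326, 235^16≡94, 235^32≡161, 235^64≡243 (mod 347).
235^87 = 235^(64+16+4+2+1) ≡ 249 (mod 347).
Check: 249² = 62001 ≡ 235 (mod 347). The two roots are 98 and 249.

98, 249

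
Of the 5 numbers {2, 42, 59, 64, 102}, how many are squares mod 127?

3

(2/127) = +1 → QR.
(42/127) = +1 → QR.
(59/127) = -1 → non-residue.
(64/127) = +1 → QR.
(102/127) = -1 → non-residue.
Total quadratic residues among the 5: 3.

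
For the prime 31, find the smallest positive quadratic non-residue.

(2/31) = +1, so 2 is a residue.
(3/31) = −1, so 3 is the smallest positive non-residue mod 31.

3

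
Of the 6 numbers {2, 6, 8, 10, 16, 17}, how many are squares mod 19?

3

(2/19) = -1 → non-residue.
(6/19) = +1 → QR.
(8/19) = -1 → non-residue.
(10/19) = -1 → non-residue.
(16/19) = +1 → QR.
(17/19) = +1 → QR.
Total quadratic residues among the 6: 3.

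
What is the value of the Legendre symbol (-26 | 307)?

First reduce: -26 ≡ 281 (mod 307).
Reciprocity: 281 ≡ 1 and 307 ≡ 3 (mod 4), so (281/307) = +(307/281).
Reduce top mod 281: now compute (26/281).
Pull out 2: since 281 ≡ 1 (mod 8), (2/281) = +1.
Reciprocity: 13 ≡ 1 and 281 ≡ 1 (mod 4), so (13/281) = +(281/13).
Reduce top mod 13: now compute (8/13).
Pull out 2^3: since 13 ≡ 5 (mod 8), (2/13) = -1, so (2/13)^3 = -1.
Reached (1/13) = 1. Collecting the sign flips along the way, the symbol is -1.

-1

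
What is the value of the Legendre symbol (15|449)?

Euler's criterion: (15/449) ≡ 15^224 (mod 449).
15^2 ≡ 225 (mod 449)
15^4 ≡ 337 (mod 449)
15^8 ≡ 421 (mod 449)
15^16 ≡ 335 (mod 449)
15^32 ≡ 424 (mod 449)
15^64 ≡ 176 (mod 449)
15^128 ≡ 444 (mod 449)
15^224 = 15^(128+64+32) ≡ 448 (mod 449).
Result is 448 ≡ −1, so (15/449) = −1.

-1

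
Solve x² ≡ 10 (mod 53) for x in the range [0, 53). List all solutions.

13, 40

53 ≡ 1 (mod 4), so we find a root by search.
Trying successive values, 13² = 169 ≡ 10 (mod 53). The other root is 53 − 13 = 40.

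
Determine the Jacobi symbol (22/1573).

Pull out 2: since 1573 ≡ 5 (mod 8), (2/1573) = -1.
Reciprocity: 11 ≡ 3 and 1573 ≡ 1 (mod 4), so (11/1573) = +(1573/11).
Reduce top mod 11: now compute (0/11).
Top reduces to 0: gcd > 1, so the symbol is 0.

0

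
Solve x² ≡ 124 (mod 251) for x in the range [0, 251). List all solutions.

56, 195

Since 251 ≡ 3 (mod 4), a square root of 124 is 124^((251+1)/4) = 124^63 mod 251.
Repeated squaring: 124^2≡65, 124^4≡209, 124^8≡7, 124^16≡49, 124^32≡142 (mod 251).
124^63 = 124^(32+16+8+4+2+1) ≡ 195 (mod 251).
Check: 195² = 38025 ≡ 124 (mod 251). The two roots are 56 and 195.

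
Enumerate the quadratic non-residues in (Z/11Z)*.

Square k = 1,…,5 (k and 11−k give the same square):
1²=1, 2²=4, 3²=9, 4²≡5, 5²≡3 (mod 11).
The residues are {1, 3, 4, 5, 9}; the non-residues are the remaining 5 nonzero classes.

2 6 7 8 10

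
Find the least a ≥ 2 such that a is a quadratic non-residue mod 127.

3

(2/127) = +1, so 2 is a residue.
(3/127) = −1, so 3 is the smallest positive non-residue mod 127.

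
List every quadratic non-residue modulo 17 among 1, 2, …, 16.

Square k = 1,…,8 (k and 17−k give the same square):
1²=1, 2²=4, 3²=9, 4²=16, 5²≡8, 6²≡2, 7²≡15, 8²≡13 (mod 17).
The residues are {1, 2, 4, 8, 9, 13, 15, 16}; the non-residues are the remaining 8 nonzero classes.

3, 5, 6, 7, 10, 11, 12, 14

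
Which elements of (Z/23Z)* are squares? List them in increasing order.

1, 2, 3, 4, 6, 8, 9, 12, 13, 16, 18

Square k = 1,…,11 (k and 23−k give the same square):
1²=1, 2²=4, 3²=9, 4²=16, 5²≡2, 6²≡13, 7²≡3, 8²≡18, 9²≡12, 10²≡8, 11²≡6 (mod 23).
So the quadratic residues mod 23 are {1, 2, 3, 4, 6, 8, 9, 12, 13, 16, 18}.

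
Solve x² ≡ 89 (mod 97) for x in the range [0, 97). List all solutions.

34, 63

97 ≡ 1 (mod 4), so we find a root by search.
Trying successive values, 34² = 1156 ≡ 89 (mod 97). The other root is 97 − 34 = 63.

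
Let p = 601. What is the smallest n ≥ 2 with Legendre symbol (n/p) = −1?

7

(2/601) = +1, so 2 is a residue.
(3/601) = +1, so 3 is a residue.
(4/601) = +1, so 4 is a residue.
(5/601) = +1, so 5 is a residue.
(6/601) = +1, so 6 is a residue.
(7/601) = −1, so 7 is the smallest positive non-residue mod 601.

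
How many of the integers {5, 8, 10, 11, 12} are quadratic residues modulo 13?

(5/13) = -1 → non-residue.
(8/13) = -1 → non-residue.
(10/13) = +1 → QR.
(11/13) = -1 → non-residue.
(12/13) = +1 → QR.
Total quadratic residues among the 5: 2.

2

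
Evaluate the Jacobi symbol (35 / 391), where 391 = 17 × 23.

1

Reciprocity: 35 ≡ 3 and 391 ≡ 3 (mod 4), so (35/391) = −(391/35).
Reduce top mod 35: now compute (6/35).
Pull out 2: since 35 ≡ 3 (mod 8), (2/35) = -1.
Reciprocity: 3 ≡ 3 and 35 ≡ 3 (mod 4), so (3/35) = −(35/3).
Reduce top mod 3: now compute (2/3).
Pull out 2: since 3 ≡ 3 (mod 8), (2/3) = -1.
Reached (1/3) = 1. Collecting the sign flips along the way, the symbol is +1.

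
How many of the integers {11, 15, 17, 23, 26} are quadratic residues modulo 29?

1

(11/29) = -1 → non-residue.
(15/29) = -1 → non-residue.
(17/29) = -1 → non-residue.
(23/29) = +1 → QR.
(26/29) = -1 → non-residue.
Total quadratic residues among the 5: 1.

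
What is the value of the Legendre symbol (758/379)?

0

First reduce: 758 ≡ 0 (mod 379).
Top reduces to 0: gcd > 1, so the symbol is 0.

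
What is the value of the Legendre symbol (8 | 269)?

-1

Pull out 2^3: since 269 ≡ 5 (mod 8), (2/269) = -1, so (2/269)^3 = -1.
Reached (1/269) = 1. Collecting the sign flips along the way, the symbol is -1.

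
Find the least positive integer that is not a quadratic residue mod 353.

3

(2/353) = +1, so 2 is a residue.
(3/353) = −1, so 3 is the smallest positive non-residue mod 353.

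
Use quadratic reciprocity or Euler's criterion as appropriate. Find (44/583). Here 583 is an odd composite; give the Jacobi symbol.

0

Pull out 2^2: since 583 ≡ 7 (mod 8), (2/583) = +1, so (2/583)^2 = +1.
Reciprocity: 11 ≡ 3 and 583 ≡ 3 (mod 4), so (11/583) = −(583/11).
Reduce top mod 11: now compute (0/11).
Top reduces to 0: gcd > 1, so the symbol is 0.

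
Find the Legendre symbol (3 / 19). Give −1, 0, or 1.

Euler's criterion: (3/19) ≡ 3^9 (mod 19).
3^2 ≡ 9 (mod 19)
3^4 ≡ 5 (mod 19)
3^8 ≡ 6 (mod 19)
3^9 = 3^(8+1) ≡ 18 (mod 19).
Result is 18 ≡ −1, so (3/19) = −1.

-1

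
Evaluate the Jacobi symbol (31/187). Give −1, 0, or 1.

Reciprocity: 31 ≡ 3 and 187 ≡ 3 (mod 4), so (31/187) = −(187/31).
Reduce top mod 31: now compute (1/31).
Reached (1/31) = 1. Collecting the sign flips along the way, the symbol is -1.

-1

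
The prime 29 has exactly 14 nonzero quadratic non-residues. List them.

Square k = 1,…,14 (k and 29−k give the same square):
1²=1, 2²=4, 3²=9, 4²=16, 5²=25, 6²≡7, 7²≡20, 8²≡6, 9²≡23, 10²≡13, 11²≡5, 12²≡28, 13²≡24, 14²≡22 (mod 29).
The residues are {1, 4, 5, 6, 7, 9, 13, 16, 20, 22, 23, 24, 25, 28}; the non-residues are the remaining 14 nonzero classes.

2, 3, 8, 10, 11, 12, 14, 15, 17, 18, 19, 21, 26, 27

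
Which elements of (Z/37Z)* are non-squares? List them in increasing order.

Square k = 1,…,18 (k and 37−k give the same square):
1²=1, 2²=4, 3²=9, 4²=16, 5²=25, 6²=36, 7²≡12, 8²≡27, 9²≡7, 10²≡26, 11²≡10, 12²≡33, 13²≡21, 14²≡11, 15²≡3, 16²≡34, 17²≡30, 18²≡28 (mod 37).
The residues are {1, 3, 4, 7, 9, 10, 11, 12, 16, 21, 25, 26, 27, 28, 30, 33, 34, 36}; the non-residues are the remaining 18 nonzero classes.

2,5,6,8,13,14,15,17,18,19,20,22,23,24,29,31,32,35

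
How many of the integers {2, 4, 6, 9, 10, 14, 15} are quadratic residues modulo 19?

(2/19) = -1 → non-residue.
(4/19) = +1 → QR.
(6/19) = +1 → QR.
(9/19) = +1 → QR.
(10/19) = -1 → non-residue.
(14/19) = -1 → non-residue.
(15/19) = -1 → non-residue.
Total quadratic residues among the 7: 3.

3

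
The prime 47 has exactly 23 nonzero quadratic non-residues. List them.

5,10,11,13,15,19,20,22,23,26,29,30,31,33,35,38,39,40,41,43,44,45,46

Square k = 1,…,23 (k and 47−k give the same square):
1²=1, 2²=4, 3²=9, 4²=16, 5²=25, 6²=36, 7²≡2, 8²≡17, 9²≡34, 10²≡6, 11²≡27, 12²≡3, 13²≡28, 14²≡8, 15²≡37, 16²≡21, 17²≡7, 18²≡42, 19²≡32, 20²≡24, 21²≡18, 22²≡14, 23²≡12 (mod 47).
The residues are {1, 2, 3, 4, 6, 7, 8, 9, 12, 14, 16, 17, 18, 21, 24, 25, 27, 28, 32, 34, 36, 37, 42}; the non-residues are the remaining 23 nonzero classes.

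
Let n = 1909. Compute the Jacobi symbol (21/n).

Reciprocity: 21 ≡ 1 and 1909 ≡ 1 (mod 4), so (21/1909) = +(1909/21).
Reduce top mod 21: now compute (19/21).
Reciprocity: 19 ≡ 3 and 21 ≡ 1 (mod 4), so (19/21) = +(21/19).
Reduce top mod 19: now compute (2/19).
Pull out 2: since 19 ≡ 3 (mod 8), (2/19) = -1.
Reached (1/19) = 1. Collecting the sign flips along the way, the symbol is -1.

-1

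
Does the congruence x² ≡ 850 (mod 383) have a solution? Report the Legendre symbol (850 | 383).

First reduce: 850 ≡ 84 (mod 383).
Pull out 2^2: since 383 ≡ 7 (mod 8), (2/383) = +1, so (2/383)^2 = +1.
Reciprocity: 21 ≡ 1 and 383 ≡ 3 (mod 4), so (21/383) = +(383/21).
Reduce top mod 21: now compute (5/21).
Reciprocity: 5 ≡ 1 and 21 ≡ 1 (mod 4), so (5/21) = +(21/5).
Reduce top mod 5: now compute (1/5).
Reached (1/5) = 1. Collecting the sign flips along the way, the symbol is +1.

1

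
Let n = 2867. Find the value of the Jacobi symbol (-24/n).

First reduce: -24 ≡ 2843 (mod 2867).
Reciprocity: 2843 ≡ 3 and 2867 ≡ 3 (mod 4), so (2843/2867) = −(2867/2843).
Reduce top mod 2843: now compute (24/2843).
Pull out 2^3: since 2843 ≡ 3 (mod 8), (2/2843) = -1, so (2/2843)^3 = -1.
Reciprocity: 3 ≡ 3 and 2843 ≡ 3 (mod 4), so (3/2843) = −(2843/3).
Reduce top mod 3: now compute (2/3).
Pull out 2: since 3 ≡ 3 (mod 8), (2/3) = -1.
Reached (1/3) = 1. Collecting the sign flips along the way, the symbol is +1.

1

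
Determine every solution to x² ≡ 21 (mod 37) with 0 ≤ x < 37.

37 ≡ 1 (mod 4), so we find a root by search.
Trying successive values, 13² = 169 ≡ 21 (mod 37). The other root is 37 − 13 = 24.

13, 24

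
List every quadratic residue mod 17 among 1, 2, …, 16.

1 2 4 8 9 13 15 16

Square k = 1,…,8 (k and 17−k give the same square):
1²=1, 2²=4, 3²=9, 4²=16, 5²≡8, 6²≡2, 7²≡15, 8²≡13 (mod 17).
So the quadratic residues mod 17 are {1, 2, 4, 8, 9, 13, 15, 16}.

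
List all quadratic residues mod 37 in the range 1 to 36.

Square k = 1,…,18 (k and 37−k give the same square):
1²=1, 2²=4, 3²=9, 4²=16, 5²=25, 6²=36, 7²≡12, 8²≡27, 9²≡7, 10²≡26, 11²≡10, 12²≡33, 13²≡21, 14²≡11, 15²≡3, 16²≡34, 17²≡30, 18²≡28 (mod 37).
So the quadratic residues mod 37 are {1, 3, 4, 7, 9, 10, 11, 12, 16, 21, 25, 26, 27, 28, 30, 33, 34, 36}.

1, 3, 4, 7, 9, 10, 11, 12, 16, 21, 25, 26, 27, 28, 30, 33, 34, 36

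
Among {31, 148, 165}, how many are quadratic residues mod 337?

(31/337) = -1 → non-residue.
(148/337) = +1 → QR.
(165/337) = +1 → QR.
Total quadratic residues among the 3: 2.

2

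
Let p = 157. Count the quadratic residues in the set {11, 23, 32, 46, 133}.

2

(11/157) = +1 → QR.
(23/157) = -1 → non-residue.
(32/157) = -1 → non-residue.
(46/157) = +1 → QR.
(133/157) = -1 → non-residue.
Total quadratic residues among the 5: 2.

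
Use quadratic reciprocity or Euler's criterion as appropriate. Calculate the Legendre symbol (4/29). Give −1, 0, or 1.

1

Pull out 2^2: since 29 ≡ 5 (mod 8), (2/29) = -1, so (2/29)^2 = +1.
Reached (1/29) = 1. Collecting the sign flips along the way, the symbol is +1.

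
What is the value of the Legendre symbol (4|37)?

Euler's criterion: (4/37) ≡ 4^18 (mod 37).
4^2 ≡ 16 (mod 37)
4^4 ≡ 34 (mod 37)
4^8 ≡ 9 (mod 37)
4^16 ≡ 7 (mod 37)
4^18 = 4^(16+2) ≡ 1 (mod 37).
Result is 1, so (4/37) = 1.

1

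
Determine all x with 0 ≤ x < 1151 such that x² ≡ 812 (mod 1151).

Since 1151 ≡ 3 (mod 4), a square root of 812 is 812^((1151+1)/4) = 812^288 mod 1151.
Repeated squaring: 812^2≡972, 812^4≡964, 812^8≡439, 812^16≡504, 812^32≡796, 812^64≡566, 812^128≡378, 812^256≡160 (mod 1151).
812^288 = 812^(256+32) ≡ 750 (mod 1151).
Check: 750² = 562500 ≡ 812 (mod 1151). The two roots are 401 and 750.

401, 750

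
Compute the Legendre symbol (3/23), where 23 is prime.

Reciprocity: 3 ≡ 3 and 23 ≡ 3 (mod 4), so (3/23) = −(23/3).
Reduce top mod 3: now compute (2/3).
Pull out 2: since 3 ≡ 3 (mod 8), (2/3) = -1.
Reached (1/3) = 1. Collecting the sign flips along the way, the symbol is +1.

1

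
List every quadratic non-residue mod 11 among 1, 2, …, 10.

Square k = 1,…,5 (k and 11−k give the same square):
1²=1, 2²=4, 3²=9, 4²≡5, 5²≡3 (mod 11).
The residues are {1, 3, 4, 5, 9}; the non-residues are the remaining 5 nonzero classes.

2,6,7,8,10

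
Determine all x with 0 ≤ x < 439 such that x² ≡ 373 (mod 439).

Since 439 ≡ 3 (mod 4), a square root of 373 is 373^((439+1)/4) = 373^110 mod 439.
Repeated squaring: 373^2≡405, 373^4≡278, 373^8≡20, 373^16≡400, 373^32≡204, 373^64≡350 (mod 439).
373^110 = 373^(64+32+8+4+2) ≡ 246 (mod 439).
Check: 246² = 60516 ≡ 373 (mod 439). The two roots are 193 and 246.

193, 246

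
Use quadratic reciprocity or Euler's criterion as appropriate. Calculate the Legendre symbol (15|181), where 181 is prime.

1

Euler's criterion: (15/181) ≡ 15^90 (mod 181).
15^2 ≡ 44 (mod 181)
15^4 ≡ 126 (mod 181)
15^8 ≡ 129 (mod 181)
15^16 ≡ 170 (mod 181)
15^32 ≡ 121 (mod 181)
15^64 ≡ 161 (mod 181)
15^90 = 15^(64+16+8+2) ≡ 1 (mod 181).
Result is 1, so (15/181) = 1.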